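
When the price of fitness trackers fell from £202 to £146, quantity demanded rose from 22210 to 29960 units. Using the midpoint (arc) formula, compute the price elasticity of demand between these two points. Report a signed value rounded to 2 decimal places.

-0.92

%ΔQ = (29960 − 22210) / [(22210 + 29960)/2] = 7750/26085 = 0.297105…
%ΔP = (146 − 202) / [(202 + 146)/2] = -56/174 = -0.321839…
Arc Ed = %ΔQ / %ΔP = (7750/26085) / (-56/174) = -0.9231…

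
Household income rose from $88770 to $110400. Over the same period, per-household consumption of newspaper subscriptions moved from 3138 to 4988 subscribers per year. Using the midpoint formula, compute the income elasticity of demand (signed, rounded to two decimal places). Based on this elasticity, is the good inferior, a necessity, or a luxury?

2.10; luxury

%ΔQ = (4988 − 3138)/[( 3138 + 4988)/2] = 1850/4063 = 0.455328…
%ΔIncome = (110400 − 88770)/[( 88770 + 110400)/2] = 21630/99585 = 0.217201…
E_income = (1850/4063) / (21630/99585) = 2.0963…
E_income > 1 ⇒ normal good, luxury.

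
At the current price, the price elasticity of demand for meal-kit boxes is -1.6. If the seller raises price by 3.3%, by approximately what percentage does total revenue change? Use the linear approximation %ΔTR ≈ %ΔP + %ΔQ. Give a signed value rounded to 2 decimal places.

-1.98%

%ΔQ ≈ Ed × %ΔP = (-1.6) × (+3.3%) = -5.2800%
%ΔTR ≈ %ΔP + %ΔQ = (+3.3%) + (-5.2800%) = -1.9800%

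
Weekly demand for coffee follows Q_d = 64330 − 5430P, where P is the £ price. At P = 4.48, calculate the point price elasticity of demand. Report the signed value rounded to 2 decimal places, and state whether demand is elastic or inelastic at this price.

-0.61; inelastic

dQ_d/dP = −5430. At P = 4.48, Q_d = 64330 − 5430(4.48) = 40003.6.
Ed = (dQ_d/dP)·(P/Q_d) = −5430 × (4.48/40003.6) = -0.6081…
|Ed| = 0.61 < 1, so demand is inelastic.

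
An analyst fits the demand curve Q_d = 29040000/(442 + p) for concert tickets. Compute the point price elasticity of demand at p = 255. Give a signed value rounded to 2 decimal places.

-0.37

dQ_d/dp = −29040000/(442 + p)² = -59.7766. At p = 255, Q_d = 41664.3.
Ed = (dQ_d/dp)·(p/Q_d) = (-59.7766) × (255/41664.3) = -0.3658…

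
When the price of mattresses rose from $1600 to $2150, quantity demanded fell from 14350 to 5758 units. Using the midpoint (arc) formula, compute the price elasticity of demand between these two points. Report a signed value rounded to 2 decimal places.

-2.91

%ΔQ = (5758 − 14350) / [(14350 + 5758)/2] = -8592/10054 = -0.854585…
%ΔP = (2150 − 1600) / [(1600 + 2150)/2] = 550/1875 = 0.293333…
Arc Ed = %ΔQ / %ΔP = (-8592/10054) / (550/1875) = -2.9133…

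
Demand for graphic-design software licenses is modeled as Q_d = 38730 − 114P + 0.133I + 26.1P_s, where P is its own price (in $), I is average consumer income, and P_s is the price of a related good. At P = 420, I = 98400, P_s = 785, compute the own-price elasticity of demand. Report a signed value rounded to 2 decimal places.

-1.96

At the given values, Q_d = 38730 − 114(420) + 0.133(98400) + 26.1(785) = 24425.7.
∂Q_d/∂P = −114.
E = (-114) × (420/24425.7) = -1.9602…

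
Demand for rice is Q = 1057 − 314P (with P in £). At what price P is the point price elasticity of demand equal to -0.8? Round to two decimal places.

1.50

Ed = −314P/(1057 − 314P). Set this equal to -0.8:
314P = 0.8·(1057 − 314P) ⇒ 314P(1 + 0.8) = 0.8·1057
P = 0.8·1057 / (314·1.8) = 1.4961…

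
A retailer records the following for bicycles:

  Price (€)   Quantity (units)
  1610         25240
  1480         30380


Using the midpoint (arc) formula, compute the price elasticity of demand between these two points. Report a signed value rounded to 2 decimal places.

-2.20

%ΔQ = (30380 − 25240) / [(25240 + 30380)/2] = 5140/27810 = 0.184825…
%ΔP = (1480 − 1610) / [(1610 + 1480)/2] = -130/1545 = -0.084142…
Arc Ed = %ΔQ / %ΔP = (5140/27810) / (-130/1545) = -2.1965…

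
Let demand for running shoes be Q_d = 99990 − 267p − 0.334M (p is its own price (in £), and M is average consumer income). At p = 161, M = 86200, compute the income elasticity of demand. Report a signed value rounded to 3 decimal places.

At the given values, Q_d = 99990 − 267(161) − 0.334(86200) = 28212.2.
∂Q_d/∂M = -0.334.
E = (-0.334) × (86200/28212.2) = -1.02050…

-1.021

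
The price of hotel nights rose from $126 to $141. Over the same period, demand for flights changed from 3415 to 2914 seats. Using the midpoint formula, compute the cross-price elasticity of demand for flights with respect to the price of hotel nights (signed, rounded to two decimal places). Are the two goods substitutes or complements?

%ΔQ_{flights} = (2914 − 3415)/avg = -501/3164.5 = -0.158318…
%ΔP_{hotel nights} = (141 − 126)/avg = 15/133.5 = 0.112359…
E_cross = (-501/3164.5) / (15/133.5) = -1.4090…
E_cross < 0 ⇒ the goods are complements.

-1.41; complements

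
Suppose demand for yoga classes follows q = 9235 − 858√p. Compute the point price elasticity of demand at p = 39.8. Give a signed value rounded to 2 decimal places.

dq/dp = −858/(2√p) = -68.0011. At p = 39.8, q = 3822.11.
Ed = (dq/dp)·(p/q) = (-68.0011) × (39.8/3822.11) = -0.7081…

-0.71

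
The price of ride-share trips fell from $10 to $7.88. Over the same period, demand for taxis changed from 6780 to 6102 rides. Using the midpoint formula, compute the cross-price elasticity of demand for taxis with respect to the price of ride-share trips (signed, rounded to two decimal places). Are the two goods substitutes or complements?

0.44; substitutes

%ΔQ_{taxis} = (6102 − 6780)/avg = -678/6441 = -0.105263…
%ΔP_{ride-share trips} = (7.88 − 10)/avg = -2.12/8.94 = -0.237136…
E_cross = (-678/6441) / (-2.12/8.94) = 0.4438…
E_cross > 0 ⇒ the goods are substitutes.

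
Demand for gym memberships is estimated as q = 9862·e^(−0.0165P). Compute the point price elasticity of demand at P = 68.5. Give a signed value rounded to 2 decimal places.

-1.13

dq/dP = −0.0165·q = -52.5518. At P = 68.5, q = 3184.96.
Ed = (dq/dP)·(P/q) = (-52.5518) × (68.5/3184.96) = -1.1302…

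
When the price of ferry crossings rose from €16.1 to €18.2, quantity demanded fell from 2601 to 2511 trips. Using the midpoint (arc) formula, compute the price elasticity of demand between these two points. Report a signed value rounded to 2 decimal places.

-0.29

%ΔQ = (2511 − 2601) / [(2601 + 2511)/2] = -90/2556 = -0.035211…
%ΔP = (18.2 − 16.1) / [(16.1 + 18.2)/2] = 2.1/17.15 = 0.122448…
Arc Ed = %ΔQ / %ΔP = (-90/2556) / (2.1/17.15) = -0.2875…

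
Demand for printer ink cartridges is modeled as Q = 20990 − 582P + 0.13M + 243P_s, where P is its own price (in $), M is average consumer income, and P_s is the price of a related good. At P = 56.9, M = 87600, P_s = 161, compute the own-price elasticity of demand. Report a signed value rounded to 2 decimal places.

At the given values, Q = 20990 − 582(56.9) + 0.13(87600) + 243(161) = 38385.2.
∂Q/∂P = −582.
E = (-582) × (56.9/38385.2) = -0.8627…

-0.86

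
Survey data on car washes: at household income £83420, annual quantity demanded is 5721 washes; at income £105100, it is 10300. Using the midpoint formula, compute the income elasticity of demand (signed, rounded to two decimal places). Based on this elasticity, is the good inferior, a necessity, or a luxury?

2.49; luxury

%ΔQ = (10300 − 5721)/[( 5721 + 10300)/2] = 4579/8010.5 = 0.571624…
%ΔIncome = (105100 − 83420)/[( 83420 + 105100)/2] = 21680/94260 = 0.230002…
E_income = (4579/8010.5) / (21680/94260) = 2.4853…
E_income > 1 ⇒ normal good, luxury.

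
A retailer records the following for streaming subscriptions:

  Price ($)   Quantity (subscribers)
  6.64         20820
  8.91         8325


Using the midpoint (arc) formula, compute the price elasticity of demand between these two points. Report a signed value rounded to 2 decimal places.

%ΔQ = (8325 − 20820) / [(20820 + 8325)/2] = -12495/14572.5 = -0.857436…
%ΔP = (8.91 − 6.64) / [(6.64 + 8.91)/2] = 2.27/7.775 = 0.291961…
Arc Ed = %ΔQ / %ΔP = (-12495/14572.5) / (2.27/7.775) = -2.9368…

-2.94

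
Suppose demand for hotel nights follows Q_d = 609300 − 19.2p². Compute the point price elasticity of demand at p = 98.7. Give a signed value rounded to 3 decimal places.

dQ_d/dp = −2·19.2·p = -3790.08. At p = 98.7, Q_d = 422259.552.
Ed = (dQ_d/dp)·(p/Q_d) = (-3790.08) × (98.7/422259.552) = -0.88590…

-0.886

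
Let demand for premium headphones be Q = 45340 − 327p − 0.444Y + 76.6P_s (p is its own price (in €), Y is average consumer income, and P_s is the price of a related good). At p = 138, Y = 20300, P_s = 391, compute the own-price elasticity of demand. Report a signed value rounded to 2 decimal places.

-2.13

At the given values, Q = 45340 − 327(138) − 0.444(20300) + 76.6(391) = 21151.4.
∂Q/∂p = −327.
E = (-327) × (138/21151.4) = -2.1334…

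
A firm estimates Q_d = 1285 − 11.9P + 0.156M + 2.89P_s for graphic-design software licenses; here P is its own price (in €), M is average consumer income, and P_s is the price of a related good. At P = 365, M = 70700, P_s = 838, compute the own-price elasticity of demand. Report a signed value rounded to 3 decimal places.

-0.418

At the given values, Q_d = 1285 − 11.9(365) + 0.156(70700) + 2.89(838) = 10392.52.
∂Q_d/∂P = −11.9.
E = (-11.9) × (365/10392.52) = -0.41794…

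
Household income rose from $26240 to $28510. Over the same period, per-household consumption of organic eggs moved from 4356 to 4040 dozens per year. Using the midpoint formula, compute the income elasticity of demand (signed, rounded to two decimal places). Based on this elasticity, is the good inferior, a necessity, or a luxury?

%ΔQ = (4040 − 4356)/[( 4356 + 4040)/2] = -316/4198 = -0.075273…
%ΔIncome = (28510 − 26240)/[( 26240 + 28510)/2] = 2270/27375 = 0.082922…
E_income = (-316/4198) / (2270/27375) = -0.9077…
E_income < 0 ⇒ inferior good.

-0.91; inferior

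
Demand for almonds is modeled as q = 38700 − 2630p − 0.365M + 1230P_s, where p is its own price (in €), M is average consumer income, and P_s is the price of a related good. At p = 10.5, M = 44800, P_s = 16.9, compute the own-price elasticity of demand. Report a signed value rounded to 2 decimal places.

At the given values, q = 38700 − 2630(10.5) − 0.365(44800) + 1230(16.9) = 15520.
∂q/∂p = −2630.
E = (-2630) × (10.5/15520) = -1.7793…

-1.78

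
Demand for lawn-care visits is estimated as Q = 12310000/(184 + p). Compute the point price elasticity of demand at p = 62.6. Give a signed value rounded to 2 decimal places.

dQ/dp = −12310000/(184 + p)² = -202.429. At p = 62.6, Q = 49918.9.
Ed = (dQ/dp)·(p/Q) = (-202.429) × (62.6/49918.9) = -0.2538…

-0.25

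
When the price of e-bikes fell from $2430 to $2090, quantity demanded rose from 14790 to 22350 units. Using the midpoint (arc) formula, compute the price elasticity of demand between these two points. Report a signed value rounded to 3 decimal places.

%ΔQ = (22350 − 14790) / [(14790 + 22350)/2] = 7560/18570 = 0.407108…
%ΔP = (2090 − 2430) / [(2430 + 2090)/2] = -340/2260 = -0.150442…
Arc Ed = %ΔQ / %ΔP = (7560/18570) / (-340/2260) = -2.70607…

-2.706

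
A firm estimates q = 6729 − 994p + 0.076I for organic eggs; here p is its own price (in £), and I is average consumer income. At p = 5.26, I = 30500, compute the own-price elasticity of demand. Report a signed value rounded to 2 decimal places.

-1.37

At the given values, q = 6729 − 994(5.26) + 0.076(30500) = 3818.56.
∂q/∂p = −994.
E = (-994) × (5.26/3818.56) = -1.3692…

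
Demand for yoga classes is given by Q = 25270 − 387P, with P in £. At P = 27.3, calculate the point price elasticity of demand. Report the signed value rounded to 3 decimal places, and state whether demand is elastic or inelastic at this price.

-0.718; inelastic

dQ/dP = −387. At P = 27.3, Q = 25270 − 387(27.3) = 14704.9.
Ed = (dQ/dP)·(P/Q) = −387 × (27.3/14704.9) = -0.71847…
|Ed| = 0.718 < 1, so demand is inelastic.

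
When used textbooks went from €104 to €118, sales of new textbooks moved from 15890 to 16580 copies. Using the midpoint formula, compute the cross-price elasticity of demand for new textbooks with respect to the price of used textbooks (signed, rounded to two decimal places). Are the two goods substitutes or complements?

0.34; substitutes

%ΔQ_{new textbooks} = (16580 − 15890)/avg = 690/16235 = 0.042500…
%ΔP_{used textbooks} = (118 − 104)/avg = 14/111 = 0.126126…
E_cross = (690/16235) / (14/111) = 0.3369…
E_cross > 0 ⇒ the goods are substitutes.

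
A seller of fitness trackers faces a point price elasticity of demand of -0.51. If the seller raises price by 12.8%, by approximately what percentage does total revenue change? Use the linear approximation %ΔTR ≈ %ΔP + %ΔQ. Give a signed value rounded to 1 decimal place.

%ΔQ ≈ Ed × %ΔP = (-0.51) × (+12.8%) = -6.5280%
%ΔTR ≈ %ΔP + %ΔQ = (+12.8%) + (-6.5280%) = +6.2720%

+6.3%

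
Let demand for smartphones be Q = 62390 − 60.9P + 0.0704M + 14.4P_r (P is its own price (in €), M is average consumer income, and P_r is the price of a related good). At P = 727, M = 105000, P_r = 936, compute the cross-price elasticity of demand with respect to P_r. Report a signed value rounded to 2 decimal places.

0.35

At the given values, Q = 62390 − 60.9(727) + 0.0704(105000) + 14.4(936) = 38986.1.
∂Q/∂P_r = 14.4.
E = (14.4) × (936/38986.1) = 0.3457…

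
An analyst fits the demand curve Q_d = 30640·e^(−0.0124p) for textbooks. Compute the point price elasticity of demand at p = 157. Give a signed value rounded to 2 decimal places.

-1.95

dQ_d/dp = −0.0124·Q_d = -54.2283. At p = 157, Q_d = 4373.25.
Ed = (dQ_d/dp)·(p/Q_d) = (-54.2283) × (157/4373.25) = -1.9468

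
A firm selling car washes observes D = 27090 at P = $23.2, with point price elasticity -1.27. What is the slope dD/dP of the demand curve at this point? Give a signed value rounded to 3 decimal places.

-1482.944

Ed = (dD/dP)·(P/D) ⇒ dD/dP = Ed·D/P = (-1.27)·27090/23.2 = -1482.94396…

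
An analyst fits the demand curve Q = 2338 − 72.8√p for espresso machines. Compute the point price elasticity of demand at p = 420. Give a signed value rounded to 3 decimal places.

dQ/dp = −72.8/(2√p) = -1.77614. At p = 420, Q = 846.044.
Ed = (dQ/dp)·(p/Q) = (-1.77614) × (420/846.044) = -0.88172…

-0.882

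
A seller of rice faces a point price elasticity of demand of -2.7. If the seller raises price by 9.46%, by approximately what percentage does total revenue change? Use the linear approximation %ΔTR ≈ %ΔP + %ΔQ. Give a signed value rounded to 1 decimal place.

-16.1%

%ΔQ ≈ Ed × %ΔP = (-2.7) × (+9.46%) = -25.5420%
%ΔTR ≈ %ΔP + %ΔQ = (+9.46%) + (-25.5420%) = -16.0820%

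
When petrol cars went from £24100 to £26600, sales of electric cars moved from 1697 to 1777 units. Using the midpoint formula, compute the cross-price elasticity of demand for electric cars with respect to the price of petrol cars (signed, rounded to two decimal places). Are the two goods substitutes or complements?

%ΔQ_{electric cars} = (1777 − 1697)/avg = 80/1737 = 0.046056…
%ΔP_{petrol cars} = (26600 − 24100)/avg = 2500/25350 = 0.098619…
E_cross = (80/1737) / (2500/25350) = 0.4670…
E_cross > 0 ⇒ the goods are substitutes.

0.47; substitutes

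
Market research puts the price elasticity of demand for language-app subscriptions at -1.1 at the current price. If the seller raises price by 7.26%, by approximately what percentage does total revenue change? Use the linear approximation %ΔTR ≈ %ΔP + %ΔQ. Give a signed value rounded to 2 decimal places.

-0.73%

%ΔQ ≈ Ed × %ΔP = (-1.1) × (+7.26%) = -7.9860%
%ΔTR ≈ %ΔP + %ΔQ = (+7.26%) + (-7.9860%) = -0.7260%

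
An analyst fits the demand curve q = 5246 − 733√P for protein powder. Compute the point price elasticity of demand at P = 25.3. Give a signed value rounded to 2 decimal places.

dq/dP = −733/(2√P) = -72.8641. At P = 25.3, q = 1559.08.
Ed = (dq/dP)·(P/q) = (-72.8641) × (25.3/1559.08) = -1.1824…

-1.18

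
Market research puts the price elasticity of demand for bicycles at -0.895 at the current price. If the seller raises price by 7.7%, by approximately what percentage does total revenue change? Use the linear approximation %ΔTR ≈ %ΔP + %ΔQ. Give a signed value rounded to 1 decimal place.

+0.8%

%ΔQ ≈ Ed × %ΔP = (-0.895) × (+7.7%) = -6.8915%
%ΔTR ≈ %ΔP + %ΔQ = (+7.7%) + (-6.8915%) = +0.8085%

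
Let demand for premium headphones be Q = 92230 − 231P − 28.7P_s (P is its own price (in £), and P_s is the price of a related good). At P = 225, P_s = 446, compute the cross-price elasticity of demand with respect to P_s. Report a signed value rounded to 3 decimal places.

At the given values, Q = 92230 − 231(225) − 28.7(446) = 27454.8.
∂Q/∂P_s = -28.7.
E = (-28.7) × (446/27454.8) = -0.46622…

-0.466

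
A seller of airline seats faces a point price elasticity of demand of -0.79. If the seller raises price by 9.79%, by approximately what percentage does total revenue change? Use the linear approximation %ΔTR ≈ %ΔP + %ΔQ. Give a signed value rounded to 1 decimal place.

+2.1%

%ΔQ ≈ Ed × %ΔP = (-0.79) × (+9.79%) = -7.7341%
%ΔTR ≈ %ΔP + %ΔQ = (+9.79%) + (-7.7341%) = +2.0559%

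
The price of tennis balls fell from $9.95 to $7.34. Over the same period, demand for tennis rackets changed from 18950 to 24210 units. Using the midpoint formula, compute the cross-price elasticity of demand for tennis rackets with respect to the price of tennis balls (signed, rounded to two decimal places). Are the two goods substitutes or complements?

%ΔQ_{tennis rackets} = (24210 − 18950)/avg = 5260/21580 = 0.243744…
%ΔP_{tennis balls} = (7.34 − 9.95)/avg = -2.61/8.645 = -0.301908…
E_cross = (5260/21580) / (-2.61/8.645) = -0.8073…
E_cross < 0 ⇒ the goods are complements.

-0.81; complements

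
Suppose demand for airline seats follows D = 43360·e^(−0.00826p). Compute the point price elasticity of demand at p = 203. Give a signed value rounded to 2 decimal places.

-1.68

dD/dp = −0.00826·D = -66.9658. At p = 203, D = 8107.24.
Ed = (dD/dp)·(p/D) = (-66.9658) × (203/8107.24) = -1.6767…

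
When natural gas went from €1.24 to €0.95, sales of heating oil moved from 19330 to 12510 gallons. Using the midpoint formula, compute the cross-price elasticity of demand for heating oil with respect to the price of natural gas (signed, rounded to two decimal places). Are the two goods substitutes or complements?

%ΔQ_{heating oil} = (12510 − 19330)/avg = -6820/15920 = -0.428391…
%ΔP_{natural gas} = (0.95 − 1.24)/avg = -0.29/1.095 = -0.264840…
E_cross = (-6820/15920) / (-0.29/1.095) = 1.6175…
E_cross > 0 ⇒ the goods are substitutes.

1.62; substitutes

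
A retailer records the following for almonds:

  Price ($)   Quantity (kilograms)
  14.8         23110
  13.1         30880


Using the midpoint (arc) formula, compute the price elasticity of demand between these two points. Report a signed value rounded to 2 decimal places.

%ΔQ = (30880 − 23110) / [(23110 + 30880)/2] = 7770/26995 = 0.287831…
%ΔP = (13.1 − 14.8) / [(14.8 + 13.1)/2] = -1.7/13.95 = -0.121863…
Arc Ed = %ΔQ / %ΔP = (7770/26995) / (-1.7/13.95) = -2.3619…

-2.36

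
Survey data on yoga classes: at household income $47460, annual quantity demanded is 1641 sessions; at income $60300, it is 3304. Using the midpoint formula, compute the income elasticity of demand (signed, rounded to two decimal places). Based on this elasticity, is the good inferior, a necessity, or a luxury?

%ΔQ = (3304 − 1641)/[( 1641 + 3304)/2] = 1663/2472.5 = 0.672598…
%ΔIncome = (60300 − 47460)/[( 47460 + 60300)/2] = 12840/53880 = 0.238307…
E_income = (1663/2472.5) / (12840/53880) = 2.8223…
E_income > 1 ⇒ normal good, luxury.

2.82; luxury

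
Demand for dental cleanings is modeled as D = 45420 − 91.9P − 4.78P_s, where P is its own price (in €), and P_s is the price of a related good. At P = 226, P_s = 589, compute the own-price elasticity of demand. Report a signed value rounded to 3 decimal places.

At the given values, D = 45420 − 91.9(226) − 4.78(589) = 21835.18.
∂D/∂P = −91.9.
E = (-91.9) × (226/21835.18) = -0.95118…

-0.951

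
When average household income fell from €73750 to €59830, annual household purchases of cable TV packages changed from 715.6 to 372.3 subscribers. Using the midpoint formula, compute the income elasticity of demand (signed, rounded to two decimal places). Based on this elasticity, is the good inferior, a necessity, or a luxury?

%ΔQ = (372.3 − 715.6)/[( 715.6 + 372.3)/2] = -343.3/543.95 = -0.631124…
%ΔIncome = (59830 − 73750)/[( 73750 + 59830)/2] = -13920/66790 = -0.208414…
E_income = (-343.3/543.95) / (-13920/66790) = 3.0282…
E_income > 1 ⇒ normal good, luxury.

3.03; luxury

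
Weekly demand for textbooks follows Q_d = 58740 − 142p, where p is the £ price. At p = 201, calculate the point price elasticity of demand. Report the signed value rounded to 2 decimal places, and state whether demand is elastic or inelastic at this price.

dQ_d/dp = −142. At p = 201, Q_d = 58740 − 142(201) = 30198.
Ed = (dQ_d/dp)·(p/Q_d) = −142 × (201/30198) = -0.9451…
|Ed| = 0.95 < 1, so demand is inelastic.

-0.95; inelastic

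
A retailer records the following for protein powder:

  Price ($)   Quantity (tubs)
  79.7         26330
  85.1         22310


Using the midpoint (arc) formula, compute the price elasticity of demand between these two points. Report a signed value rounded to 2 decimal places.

-2.52

%ΔQ = (22310 − 26330) / [(26330 + 22310)/2] = -4020/24320 = -0.165296…
%ΔP = (85.1 − 79.7) / [(79.7 + 85.1)/2] = 5.4/82.4 = 0.065533…
Arc Ed = %ΔQ / %ΔP = (-4020/24320) / (5.4/82.4) = -2.5222…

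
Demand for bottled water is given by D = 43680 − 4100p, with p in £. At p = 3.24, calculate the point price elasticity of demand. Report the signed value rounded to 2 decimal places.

dD/dp = −4100. At p = 3.24, D = 43680 − 4100(3.24) = 30396.
Ed = (dD/dp)·(p/D) = −4100 × (3.24/30396) = -0.4370…

-0.44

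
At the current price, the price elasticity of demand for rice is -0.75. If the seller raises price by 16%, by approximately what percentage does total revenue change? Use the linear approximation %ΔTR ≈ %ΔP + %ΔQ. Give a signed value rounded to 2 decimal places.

%ΔQ ≈ Ed × %ΔP = (-0.75) × (+16%) = -12.0000%
%ΔTR ≈ %ΔP + %ΔQ = (+16%) + (-12.0000%) = +4.0000%

+4.00%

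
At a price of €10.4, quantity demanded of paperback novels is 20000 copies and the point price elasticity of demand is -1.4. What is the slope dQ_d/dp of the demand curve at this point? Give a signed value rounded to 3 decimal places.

-2692.308

Ed = (dQ_d/dp)·(p/Q_d) ⇒ dQ_d/dp = Ed·Q_d/p = (-1.4)·20000/10.4 = -2692.30769…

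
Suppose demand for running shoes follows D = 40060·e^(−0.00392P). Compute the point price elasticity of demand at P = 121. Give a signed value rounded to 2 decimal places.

-0.47

dD/dP = −0.00392·D = -97.7243. At P = 121, D = 24929.7.
Ed = (dD/dP)·(P/D) = (-97.7243) × (121/24929.7) = -0.4743…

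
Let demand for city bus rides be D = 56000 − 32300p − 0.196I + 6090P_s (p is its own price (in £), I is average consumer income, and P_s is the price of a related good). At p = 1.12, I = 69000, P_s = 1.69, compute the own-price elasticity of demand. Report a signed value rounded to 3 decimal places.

At the given values, D = 56000 − 32300(1.12) − 0.196(69000) + 6090(1.69) = 16592.1.
∂D/∂p = −32300.
E = (-32300) × (1.12/16592.1) = -2.18031…

-2.180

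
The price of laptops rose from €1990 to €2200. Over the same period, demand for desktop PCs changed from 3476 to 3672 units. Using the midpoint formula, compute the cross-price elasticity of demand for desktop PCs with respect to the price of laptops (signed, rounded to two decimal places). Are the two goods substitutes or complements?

0.55; substitutes

%ΔQ_{desktop PCs} = (3672 − 3476)/avg = 196/3574 = 0.054840…
%ΔP_{laptops} = (2200 − 1990)/avg = 210/2095 = 0.100238…
E_cross = (196/3574) / (210/2095) = 0.5470…
E_cross > 0 ⇒ the goods are substitutes.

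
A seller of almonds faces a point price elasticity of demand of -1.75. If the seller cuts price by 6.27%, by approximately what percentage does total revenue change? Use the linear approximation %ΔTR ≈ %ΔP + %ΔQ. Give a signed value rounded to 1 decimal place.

%ΔQ ≈ Ed × %ΔP = (-1.75) × (-6.27%) = +10.9725%
%ΔTR ≈ %ΔP + %ΔQ = (-6.27%) + (+10.9725%) = +4.7025%

+4.7%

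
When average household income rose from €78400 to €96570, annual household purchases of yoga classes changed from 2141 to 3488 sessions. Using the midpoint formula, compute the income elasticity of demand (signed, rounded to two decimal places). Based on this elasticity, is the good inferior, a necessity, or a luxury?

2.30; luxury

%ΔQ = (3488 − 2141)/[( 2141 + 3488)/2] = 1347/2814.5 = 0.478593…
%ΔIncome = (96570 − 78400)/[( 78400 + 96570)/2] = 18170/87485 = 0.207692…
E_income = (1347/2814.5) / (18170/87485) = 2.3043…
E_income > 1 ⇒ normal good, luxury.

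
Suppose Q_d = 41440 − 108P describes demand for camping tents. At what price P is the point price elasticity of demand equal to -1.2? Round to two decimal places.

Ed = −108P/(41440 − 108P). Set this equal to -1.2:
108P = 1.2·(41440 − 108P) ⇒ 108P(1 + 1.2) = 1.2·41440
P = 1.2·41440 / (108·2.2) = 209.2929…

209.29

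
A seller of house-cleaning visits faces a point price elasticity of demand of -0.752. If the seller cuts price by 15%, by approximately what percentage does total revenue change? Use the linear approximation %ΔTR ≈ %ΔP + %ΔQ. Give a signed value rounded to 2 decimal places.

-3.72%

%ΔQ ≈ Ed × %ΔP = (-0.752) × (-15%) = +11.2800%
%ΔTR ≈ %ΔP + %ΔQ = (-15%) + (+11.2800%) = -3.7200%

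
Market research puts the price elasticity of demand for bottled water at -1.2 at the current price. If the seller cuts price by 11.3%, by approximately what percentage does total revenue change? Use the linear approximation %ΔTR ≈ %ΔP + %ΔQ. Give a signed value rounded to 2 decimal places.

+2.26%

%ΔQ ≈ Ed × %ΔP = (-1.2) × (-11.3%) = +13.5600%
%ΔTR ≈ %ΔP + %ΔQ = (-11.3%) + (+13.5600%) = +2.2600%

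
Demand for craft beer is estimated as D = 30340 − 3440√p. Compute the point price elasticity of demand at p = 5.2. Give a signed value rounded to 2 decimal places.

dD/dp = −3440/(2√p) = -754.27. At p = 5.2, D = 22495.6.
Ed = (dD/dp)·(p/D) = (-754.27) × (5.2/22495.6) = -0.1743…

-0.17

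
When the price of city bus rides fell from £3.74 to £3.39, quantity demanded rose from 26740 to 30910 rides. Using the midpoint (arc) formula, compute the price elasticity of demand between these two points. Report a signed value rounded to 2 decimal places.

%ΔQ = (30910 − 26740) / [(26740 + 30910)/2] = 4170/28825 = 0.144666…
%ΔP = (3.39 − 3.74) / [(3.74 + 3.39)/2] = -0.35/3.565 = -0.098176…
Arc Ed = %ΔQ / %ΔP = (4170/28825) / (-0.35/3.565) = -1.4735…

-1.47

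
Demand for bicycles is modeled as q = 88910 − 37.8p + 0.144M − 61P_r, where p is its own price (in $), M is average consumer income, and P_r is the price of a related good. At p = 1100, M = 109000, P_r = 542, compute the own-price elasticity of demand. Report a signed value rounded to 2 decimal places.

-1.39

At the given values, q = 88910 − 37.8(1100) + 0.144(109000) − 61(542) = 29964.
∂q/∂p = −37.8.
E = (-37.8) × (1100/29964) = -1.3876…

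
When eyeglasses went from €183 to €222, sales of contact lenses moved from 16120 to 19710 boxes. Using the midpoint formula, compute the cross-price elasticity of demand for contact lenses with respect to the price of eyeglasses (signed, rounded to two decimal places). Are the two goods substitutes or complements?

1.04; substitutes

%ΔQ_{contact lenses} = (19710 − 16120)/avg = 3590/17915 = 0.200390…
%ΔP_{eyeglasses} = (222 − 183)/avg = 39/202.5 = 0.192592…
E_cross = (3590/17915) / (39/202.5) = 1.0404…
E_cross > 0 ⇒ the goods are substitutes.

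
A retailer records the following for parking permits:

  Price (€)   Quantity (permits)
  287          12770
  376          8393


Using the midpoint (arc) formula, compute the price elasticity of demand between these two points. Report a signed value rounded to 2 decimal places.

%ΔQ = (8393 − 12770) / [(12770 + 8393)/2] = -4377/10581.5 = -0.413646…
%ΔP = (376 − 287) / [(287 + 376)/2] = 89/331.5 = 0.268476…
Arc Ed = %ΔQ / %ΔP = (-4377/10581.5) / (89/331.5) = -1.5407…

-1.54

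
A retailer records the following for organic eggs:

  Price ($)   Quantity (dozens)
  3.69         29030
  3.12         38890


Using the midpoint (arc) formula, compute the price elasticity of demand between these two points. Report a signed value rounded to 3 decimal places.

%ΔQ = (38890 − 29030) / [(29030 + 38890)/2] = 9860/33960 = 0.290341…
%ΔP = (3.12 − 3.69) / [(3.69 + 3.12)/2] = -0.57/3.405 = -0.167400…
Arc Ed = %ΔQ / %ΔP = (9860/33960) / (-0.57/3.405) = -1.73440…

-1.734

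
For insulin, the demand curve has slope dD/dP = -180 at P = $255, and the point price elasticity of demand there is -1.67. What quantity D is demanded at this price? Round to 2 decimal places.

Ed = (dD/dP)·(P/D) ⇒ D = (dD/dP)·P/Ed = (-180)·255/(-1.67) = 27485.0299…

27485.03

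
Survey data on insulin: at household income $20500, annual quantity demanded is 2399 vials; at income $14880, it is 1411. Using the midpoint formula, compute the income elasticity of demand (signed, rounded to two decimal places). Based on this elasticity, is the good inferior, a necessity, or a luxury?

%ΔQ = (1411 − 2399)/[( 2399 + 1411)/2] = -988/1905 = -0.518635…
%ΔIncome = (14880 − 20500)/[( 20500 + 14880)/2] = -5620/17690 = -0.317693…
E_income = (-988/1905) / (-5620/17690) = 1.6325…
E_income > 1 ⇒ normal good, luxury.

1.63; luxury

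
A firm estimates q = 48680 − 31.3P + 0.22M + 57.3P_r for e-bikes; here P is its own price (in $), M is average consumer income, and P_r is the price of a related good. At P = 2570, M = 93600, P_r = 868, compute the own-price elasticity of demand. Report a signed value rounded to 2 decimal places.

At the given values, q = 48680 − 31.3(2570) + 0.22(93600) + 57.3(868) = 38567.4.
∂q/∂P = −31.3.
E = (-31.3) × (2570/38567.4) = -2.0857…

-2.09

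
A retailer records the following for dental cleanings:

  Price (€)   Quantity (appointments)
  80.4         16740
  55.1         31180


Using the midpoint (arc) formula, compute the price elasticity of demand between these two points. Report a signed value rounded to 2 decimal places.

%ΔQ = (31180 − 16740) / [(16740 + 31180)/2] = 14440/23960 = 0.602671…
%ΔP = (55.1 − 80.4) / [(80.4 + 55.1)/2] = -25.3/67.75 = -0.373431…
Arc Ed = %ΔQ / %ΔP = (14440/23960) / (-25.3/67.75) = -1.6138…

-1.61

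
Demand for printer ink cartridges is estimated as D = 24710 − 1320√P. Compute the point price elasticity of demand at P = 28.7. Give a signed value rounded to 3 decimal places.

dD/dP = −1320/(2√P) = -123.198. At P = 28.7, D = 17638.4.
Ed = (dD/dP)·(P/D) = (-123.198) × (28.7/17638.4) = -0.20045…

-0.200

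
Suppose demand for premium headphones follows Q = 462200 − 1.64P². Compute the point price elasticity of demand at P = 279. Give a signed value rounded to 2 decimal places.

dQ/dP = −2·1.64·P = -915.12. At P = 279, Q = 334540.76.
Ed = (dQ/dP)·(P/Q) = (-915.12) × (279/334540.76) = -0.7631…

-0.76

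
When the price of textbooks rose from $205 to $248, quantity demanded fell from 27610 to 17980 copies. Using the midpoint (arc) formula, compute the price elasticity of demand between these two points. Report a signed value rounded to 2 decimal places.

%ΔQ = (17980 − 27610) / [(27610 + 17980)/2] = -9630/22795 = -0.422461…
%ΔP = (248 − 205) / [(205 + 248)/2] = 43/226.5 = 0.189845…
Arc Ed = %ΔQ / %ΔP = (-9630/22795) / (43/226.5) = -2.2252…

-2.23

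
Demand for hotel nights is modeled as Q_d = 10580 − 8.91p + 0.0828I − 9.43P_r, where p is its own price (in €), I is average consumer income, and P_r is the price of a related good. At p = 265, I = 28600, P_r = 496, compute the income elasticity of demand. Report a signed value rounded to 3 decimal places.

0.401

At the given values, Q_d = 10580 − 8.91(265) + 0.0828(28600) − 9.43(496) = 5909.65.
∂Q_d/∂I = 0.0828.
E = (0.0828) × (28600/5909.65) = 0.40071…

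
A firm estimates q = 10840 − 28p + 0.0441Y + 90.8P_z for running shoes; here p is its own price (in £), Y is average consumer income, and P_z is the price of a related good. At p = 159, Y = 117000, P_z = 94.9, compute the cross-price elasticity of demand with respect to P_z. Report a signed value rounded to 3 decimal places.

0.427

At the given values, q = 10840 − 28(159) + 0.0441(117000) + 90.8(94.9) = 20164.62.
∂q/∂P_z = 90.8.
E = (90.8) × (94.9/20164.62) = 0.42732…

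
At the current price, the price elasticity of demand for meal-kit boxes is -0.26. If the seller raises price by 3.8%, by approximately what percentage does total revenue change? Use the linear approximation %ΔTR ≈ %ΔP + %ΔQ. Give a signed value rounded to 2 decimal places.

+2.81%

%ΔQ ≈ Ed × %ΔP = (-0.26) × (+3.8%) = -0.9880%
%ΔTR ≈ %ΔP + %ΔQ = (+3.8%) + (-0.9880%) = +2.8120%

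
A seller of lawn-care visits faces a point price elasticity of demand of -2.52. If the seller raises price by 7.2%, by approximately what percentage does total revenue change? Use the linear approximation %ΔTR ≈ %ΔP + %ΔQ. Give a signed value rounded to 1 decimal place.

-10.9%

%ΔQ ≈ Ed × %ΔP = (-2.52) × (+7.2%) = -18.1440%
%ΔTR ≈ %ΔP + %ΔQ = (+7.2%) + (-18.1440%) = -10.9440%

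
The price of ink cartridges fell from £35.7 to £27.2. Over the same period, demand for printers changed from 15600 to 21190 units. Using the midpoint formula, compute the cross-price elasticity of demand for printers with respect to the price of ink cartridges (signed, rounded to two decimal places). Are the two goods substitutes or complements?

%ΔQ_{printers} = (21190 − 15600)/avg = 5590/18395 = 0.303886…
%ΔP_{ink cartridges} = (27.2 − 35.7)/avg = -8.5/31.45 = -0.270270…
E_cross = (5590/18395) / (-8.5/31.45) = -1.1243…
E_cross < 0 ⇒ the goods are complements.

-1.12; complements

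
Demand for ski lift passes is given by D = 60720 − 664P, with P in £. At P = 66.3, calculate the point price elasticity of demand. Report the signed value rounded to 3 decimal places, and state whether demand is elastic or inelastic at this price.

-2.637; elastic

dD/dP = −664. At P = 66.3, D = 60720 − 664(66.3) = 16696.8.
Ed = (dD/dP)·(P/D) = −664 × (66.3/16696.8) = -2.63662…
|Ed| = 2.637 > 1, so demand is elastic.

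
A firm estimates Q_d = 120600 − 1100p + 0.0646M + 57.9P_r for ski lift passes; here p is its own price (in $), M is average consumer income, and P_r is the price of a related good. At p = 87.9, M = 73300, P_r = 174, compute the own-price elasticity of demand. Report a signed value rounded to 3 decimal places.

At the given values, Q_d = 120600 − 1100(87.9) + 0.0646(73300) + 57.9(174) = 38719.78.
∂Q_d/∂p = −1100.
E = (-1100) × (87.9/38719.78) = -2.49717…

-2.497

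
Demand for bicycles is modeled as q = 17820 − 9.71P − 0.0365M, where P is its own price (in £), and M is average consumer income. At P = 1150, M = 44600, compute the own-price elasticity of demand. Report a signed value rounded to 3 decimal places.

At the given values, q = 17820 − 9.71(1150) − 0.0365(44600) = 5025.6.
∂q/∂P = −9.71.
E = (-9.71) × (1150/5025.6) = -2.22192…

-2.222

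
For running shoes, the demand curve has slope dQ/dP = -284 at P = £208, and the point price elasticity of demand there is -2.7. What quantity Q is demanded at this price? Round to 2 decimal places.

Ed = (dQ/dP)·(P/Q) ⇒ Q = (dQ/dP)·P/Ed = (-284)·208/(-2.7) = 21878.5185…

21878.52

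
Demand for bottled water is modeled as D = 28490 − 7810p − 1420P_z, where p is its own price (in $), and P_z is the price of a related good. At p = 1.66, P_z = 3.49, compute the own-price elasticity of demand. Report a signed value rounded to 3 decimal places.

At the given values, D = 28490 − 7810(1.66) − 1420(3.49) = 10569.6.
∂D/∂p = −7810.
E = (-7810) × (1.66/10569.6) = -1.22659…

-1.227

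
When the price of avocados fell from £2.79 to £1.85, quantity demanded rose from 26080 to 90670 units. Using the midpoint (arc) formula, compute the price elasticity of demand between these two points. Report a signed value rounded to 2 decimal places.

%ΔQ = (90670 − 26080) / [(26080 + 90670)/2] = 64590/58375 = 1.106466…
%ΔP = (1.85 − 2.79) / [(2.79 + 1.85)/2] = -0.94/2.32 = -0.405172…
Arc Ed = %ΔQ / %ΔP = (64590/58375) / (-0.94/2.32) = -2.7308…

-2.73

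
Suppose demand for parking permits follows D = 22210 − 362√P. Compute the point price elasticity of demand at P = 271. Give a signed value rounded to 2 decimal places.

dD/dP = −362/(2√P) = -10.995. At P = 271, D = 16250.7.
Ed = (dD/dP)·(P/D) = (-10.995) × (271/16250.7) = -0.1833…

-0.18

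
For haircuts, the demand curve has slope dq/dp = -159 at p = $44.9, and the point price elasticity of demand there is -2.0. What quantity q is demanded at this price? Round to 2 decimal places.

Ed = (dq/dp)·(p/q) ⇒ q = (dq/dp)·p/Ed = (-159)·44.9/(-2.0) = 3569.55

3569.55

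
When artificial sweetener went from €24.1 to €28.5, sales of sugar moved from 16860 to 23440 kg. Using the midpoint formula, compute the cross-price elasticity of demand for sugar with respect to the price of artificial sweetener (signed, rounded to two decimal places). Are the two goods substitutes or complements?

1.95; substitutes

%ΔQ_{sugar} = (23440 − 16860)/avg = 6580/20150 = 0.326550…
%ΔP_{artificial sweetener} = (28.5 − 24.1)/avg = 4.4/26.3 = 0.167300…
E_cross = (6580/20150) / (4.4/26.3) = 1.9518…
E_cross > 0 ⇒ the goods are substitutes.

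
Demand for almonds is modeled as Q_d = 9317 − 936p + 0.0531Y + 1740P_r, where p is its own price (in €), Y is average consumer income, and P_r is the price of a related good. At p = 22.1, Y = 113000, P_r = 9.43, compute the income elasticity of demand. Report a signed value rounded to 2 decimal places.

At the given values, Q_d = 9317 − 936(22.1) + 0.0531(113000) + 1740(9.43) = 11039.9.
∂Q_d/∂Y = 0.0531.
E = (0.0531) × (113000/11039.9) = 0.5435…

0.54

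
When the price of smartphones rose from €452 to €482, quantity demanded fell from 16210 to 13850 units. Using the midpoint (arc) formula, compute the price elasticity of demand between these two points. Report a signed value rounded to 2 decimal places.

%ΔQ = (13850 − 16210) / [(16210 + 13850)/2] = -2360/15030 = -0.157019…
%ΔP = (482 − 452) / [(452 + 482)/2] = 30/467 = 0.064239…
Arc Ed = %ΔQ / %ΔP = (-2360/15030) / (30/467) = -2.4442…

-2.44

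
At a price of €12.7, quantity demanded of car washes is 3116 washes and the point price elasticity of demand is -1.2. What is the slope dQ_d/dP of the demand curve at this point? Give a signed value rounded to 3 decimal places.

-294.425

Ed = (dQ_d/dP)·(P/Q_d) ⇒ dQ_d/dP = Ed·Q_d/P = (-1.2)·3116/12.7 = -294.42519…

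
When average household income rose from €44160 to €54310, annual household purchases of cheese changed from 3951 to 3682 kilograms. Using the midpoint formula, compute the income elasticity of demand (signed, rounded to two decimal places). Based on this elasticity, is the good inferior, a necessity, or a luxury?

-0.34; inferior

%ΔQ = (3682 − 3951)/[( 3951 + 3682)/2] = -269/3816.5 = -0.070483…
%ΔIncome = (54310 − 44160)/[( 44160 + 54310)/2] = 10150/49235 = 0.206154…
E_income = (-269/3816.5) / (10150/49235) = -0.3418…
E_income < 0 ⇒ inferior good.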